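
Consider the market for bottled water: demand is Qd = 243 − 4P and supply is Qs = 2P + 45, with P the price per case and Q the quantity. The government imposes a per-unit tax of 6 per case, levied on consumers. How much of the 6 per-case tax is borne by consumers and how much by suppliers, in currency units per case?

Without the tax, 243 − 4P = 2P + 45 gives 6P = 198, so P* = 33 and Q* = 111.
With the tax collected from consumers, demand (in seller-price terms) shifts: Qd = 243 − 4(P + 6).
Solving gives Q = 103 with consumers paying 35 and suppliers receiving 29 (the 6 wedge).
Burden on consumers: 2; on suppliers: 4. (They sum to 6.)
The less price-elastic side of the market bears the larger share of a per-unit tax.

Consumers bear 2 per case; suppliers bear 4 per case.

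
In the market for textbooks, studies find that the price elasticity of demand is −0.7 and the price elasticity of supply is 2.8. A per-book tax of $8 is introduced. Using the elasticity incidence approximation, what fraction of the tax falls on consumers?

Incidence ratio: consumers' share ≈ εs / (εs + |εd|) = 2.8 / (2.8 + 0.7) = 0.8.
Supply is the more elastic side, so consumers bear the larger share.

Consumers' share ≈ 0.8.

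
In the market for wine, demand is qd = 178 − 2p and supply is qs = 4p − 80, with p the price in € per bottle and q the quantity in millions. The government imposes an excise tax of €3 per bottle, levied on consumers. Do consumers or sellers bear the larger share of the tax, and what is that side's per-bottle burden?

Before the tax: set 178 − 2p = 4p − 80 → p* = €43, q* = 92.
With the tax collected from consumers, demand (in seller-price terms) shifts: qd = 178 − 2(p + 3).
New equilibrium: consumers pay €45, sellers receive €42, q = 88. (Wedge: pb − ps = 3.)
Per-bottle burden: consumers €2, sellers €1.
Consumers take the larger share because demand is less price-elastic here (demand slope 2 vs supply slope 4).

Consumers bear the larger share: €2 per bottle.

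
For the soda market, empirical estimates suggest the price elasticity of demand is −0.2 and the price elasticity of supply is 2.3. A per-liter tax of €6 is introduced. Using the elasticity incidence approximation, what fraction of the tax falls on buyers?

Incidence ratio: buyers' share ≈ εs / (εs + |εd|) = 2.3 / (2.3 + 0.2) = 0.92.
Supply is the more elastic side, so buyers bear the larger share.

Buyers' share ≈ 0.92.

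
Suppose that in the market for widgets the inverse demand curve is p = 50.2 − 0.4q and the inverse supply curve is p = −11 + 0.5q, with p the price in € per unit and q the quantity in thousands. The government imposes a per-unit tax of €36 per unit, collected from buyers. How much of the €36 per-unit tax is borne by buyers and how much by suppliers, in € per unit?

Buyers bear €16 per unit; suppliers bear €20 per unit.

Inverting to q(p) form: qd = 125.5 − 2.5p; qs = 2p + 22.
Before the tax: set 125.5 − 2.5p = 2p + 22 → p* = €23, q* = 68.
With the tax collected from buyers, demand (in seller-price terms) shifts: qd = 125.5 − 2.5(p + 36).
New equilibrium: buyers pay €39, suppliers receive €3, q = 28. (Wedge: pb − ps = 36.)
Burden on buyers: €16; on suppliers: €20. (They sum to €36.)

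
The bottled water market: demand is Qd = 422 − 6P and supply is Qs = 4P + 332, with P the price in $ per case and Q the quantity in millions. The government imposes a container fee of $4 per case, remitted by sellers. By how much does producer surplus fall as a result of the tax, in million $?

Producer surplus falls by $871.68 million.

Before the tax: set 422 − 6P = 4P + 332 → P* = $9, Q* = 368.
With the tax collected from sellers, supply shifts: Qs = 4(P − 4) + 332.
Solving gives Q = 358.4 with buyers paying $10.6 and sellers receiving $6.6 (the $4 wedge).
ΔPS is the trapezoid between Q = 358.4 and Q = 368 of height $2.4: ½ · (368 + 358.4) · 2.4 = $871.68.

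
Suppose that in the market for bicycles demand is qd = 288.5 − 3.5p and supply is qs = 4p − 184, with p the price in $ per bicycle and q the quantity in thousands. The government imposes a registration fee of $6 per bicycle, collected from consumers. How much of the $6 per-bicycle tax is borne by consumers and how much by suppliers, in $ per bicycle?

Consumers bear $3.2 per bicycle; suppliers bear $2.8 per bicycle.

Before the tax: set 288.5 − 3.5p = 4p − 184 → p* = $63, q* = 68.
With the tax collected from consumers, demand (in seller-price terms) shifts: qd = 288.5 − 3.5(p + 6).
New equilibrium: consumers pay $66.2, suppliers receive $60.2, q = 56.8. (Wedge: pb − ps = 6.)
Burden on consumers: $3.2; on suppliers: $2.8. (They sum to $6.)
The less price-elastic side of the market bears the larger share of a per-unit tax.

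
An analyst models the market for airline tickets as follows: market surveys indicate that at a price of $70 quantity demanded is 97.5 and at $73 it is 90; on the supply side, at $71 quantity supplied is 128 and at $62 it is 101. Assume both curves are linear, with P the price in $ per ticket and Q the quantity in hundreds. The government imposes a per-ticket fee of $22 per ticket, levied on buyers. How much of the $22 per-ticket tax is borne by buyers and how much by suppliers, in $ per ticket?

Demand slope: (90 − 97.5)/(73 − 70) = -2.5, so Qd = 272.5 − 2.5P.
Supply slope: (101 − 128)/(62 − 71) = 3, so Qs = 3P − 85.
Before the tax: set 272.5 − 2.5P = 3P − 85 → P* = $65, Q* = 110.
With the tax collected from buyers, demand (in seller-price terms) shifts: Qd = 272.5 − 2.5(P + 22).
New equilibrium: buyers pay $77, suppliers receive $55, Q = 80. (Wedge: Pb − Ps = 22.)
Burden on buyers: $12; on suppliers: $10. (They sum to $22.)
The less price-elastic side of the market bears the larger share of a per-unit tax.

Buyers bear $12 per ticket; suppliers bear $10 per ticket.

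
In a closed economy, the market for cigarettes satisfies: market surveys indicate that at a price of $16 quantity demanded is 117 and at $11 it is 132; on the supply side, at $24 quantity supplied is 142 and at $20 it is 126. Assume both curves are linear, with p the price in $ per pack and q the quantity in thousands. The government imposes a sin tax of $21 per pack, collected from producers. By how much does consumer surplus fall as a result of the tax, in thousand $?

Demand slope: (132 − 117)/(11 − 16) = -3, so qd = 165 − 3p.
Supply slope: (126 − 142)/(20 − 24) = 4, so qs = 4p + 46.
Before the tax: set 165 − 3p = 4p + 46 → p* = $17, q* = 114.
With the tax collected from producers, supply shifts: qs = 4(p − 21) + 46.
Solving gives q = 78 with buyers paying $29 and producers receiving $8 (the $21 wedge).
ΔCS is the trapezoid between Q = 78 and Q = 114 of height $12: ½ · (114 + 78) · 12 = $1152.

Consumer surplus falls by $1152 thousand.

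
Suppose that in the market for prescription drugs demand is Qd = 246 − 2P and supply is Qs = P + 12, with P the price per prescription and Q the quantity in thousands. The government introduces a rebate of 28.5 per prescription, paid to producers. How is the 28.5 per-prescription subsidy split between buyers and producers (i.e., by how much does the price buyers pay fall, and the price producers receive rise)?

Buyers gain 9.5 per prescription; producers gain 19 per prescription.

Before the subsidy: set 246 − 2P = P + 12 → P* = 78, Q* = 90.
With a per-unit subsidy paid to producers, each receives P + 28.5 per unit sold, so supply becomes Qs = (P + 28.5) + 12.
Solving gives Q = 109 with buyers paying 68.5 and producers receiving 97 (the 28.5 wedge).
Gain to buyers: 9.5; to producers: 19. (They sum to 28.5.)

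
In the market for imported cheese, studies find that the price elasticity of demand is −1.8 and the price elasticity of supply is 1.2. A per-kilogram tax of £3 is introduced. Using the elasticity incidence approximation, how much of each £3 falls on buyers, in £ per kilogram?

Buyers bear ≈ £1.2 per kilogram.

Incidence ratio: buyers' share ≈ εs / (εs + |εd|) = 1.2 / (1.2 + 1.8) = 0.4.
So buyers bear ≈ 0.4 × £3 = £1.2; producers bear £1.8.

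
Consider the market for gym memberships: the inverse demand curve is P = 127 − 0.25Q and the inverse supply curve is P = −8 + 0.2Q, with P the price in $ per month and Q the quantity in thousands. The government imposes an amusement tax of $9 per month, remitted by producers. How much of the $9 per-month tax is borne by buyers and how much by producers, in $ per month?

Buyers bear $5 per month; producers bear $4 per month.

Rewrite in direct form: Qd = 508 − 4P and Qs = 5P + 40.
Without the tax, 508 − 4P = 5P + 40 gives 9P = 468, so P* = $52 and Q* = 300.
With the tax collected from producers, supply shifts: Qs = 5(P − 9) + 40.
Solving gives Q = 280 with buyers paying $57 and producers receiving $48 (the $9 wedge).
Burden on buyers: $5; on producers: $4. (They sum to $9.)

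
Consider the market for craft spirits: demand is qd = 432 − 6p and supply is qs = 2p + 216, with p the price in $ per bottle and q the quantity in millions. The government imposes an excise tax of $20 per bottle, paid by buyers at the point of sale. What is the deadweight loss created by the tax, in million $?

Before the tax: set 432 − 6p = 2p + 216 → p* = $27, q* = 270.
With the tax collected from buyers, demand (in seller-price terms) shifts: qd = 432 − 6(p + 20).
New equilibrium: buyers pay $32, suppliers receive $12, q = 240. (Wedge: pb − ps = 20.)
Quantity falls by |ΔQ| = |270 − 240| = 30.
DWL = ½ · t · |ΔQ| = ½ · 20 · 30 = $300.

Deadweight loss = $300 million.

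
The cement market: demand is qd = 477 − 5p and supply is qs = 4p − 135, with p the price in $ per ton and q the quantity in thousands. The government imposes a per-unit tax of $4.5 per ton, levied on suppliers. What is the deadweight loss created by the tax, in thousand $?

Before the tax: set 477 − 5p = 4p − 135 → p* = $68, q* = 137.
With the tax collected from suppliers, supply shifts: qs = 4(p − 4.5) − 135.
New equilibrium: consumers pay $70, suppliers receive $65.5, q = 127. (Wedge: pb − ps = 4.5.)
Quantity falls by |ΔQ| = |137 − 127| = 10.
DWL = ½ · t · |ΔQ| = ½ · 4.5 · 10 = $22.5.

Deadweight loss = $22.5 thousand.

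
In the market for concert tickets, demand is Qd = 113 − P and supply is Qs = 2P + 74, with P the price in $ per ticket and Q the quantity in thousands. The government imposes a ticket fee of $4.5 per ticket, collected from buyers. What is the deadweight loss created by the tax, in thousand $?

Without the tax, 113 − P = 2P + 74 gives 3P = 39, so P* = $13 and Q* = 100.
With the tax collected from buyers, demand (in seller-price terms) shifts: Qd = 113 − (P + 4.5).
New equilibrium: buyers pay $16, producers receive $11.5, Q = 97. (Wedge: Pb − Ps = 4.5.)
Quantity falls by |ΔQ| = |100 − 97| = 3.
DWL = ½ · t · |ΔQ| = ½ · 4.5 · 3 = $6.75.

Deadweight loss = $6.75 thousand.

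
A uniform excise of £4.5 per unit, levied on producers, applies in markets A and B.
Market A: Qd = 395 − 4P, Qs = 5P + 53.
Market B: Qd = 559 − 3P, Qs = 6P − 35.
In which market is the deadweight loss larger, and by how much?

Market A: pre-tax P* = £38, Q* = 243; post-tax Q = 233; deadweight loss = £22.5.
Market B: pre-tax P* = £66, Q* = 361; post-tax Q = 352; deadweight loss = £20.25.
Difference: £22.5 vs £20.25 → market A is larger by £2.25.

Market A, by £2.25.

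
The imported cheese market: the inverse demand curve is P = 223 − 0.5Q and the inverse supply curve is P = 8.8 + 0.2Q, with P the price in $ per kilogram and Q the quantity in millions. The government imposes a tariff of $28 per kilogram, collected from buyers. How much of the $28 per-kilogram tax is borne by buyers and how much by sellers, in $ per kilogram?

Inverting to Q(P) form: Qd = 446 − 2P; Qs = 5P − 44.
Without the tax, 446 − 2P = 5P − 44 gives 7P = 490, so P* = $70 and Q* = 306.
With the tax collected from buyers, demand (in seller-price terms) shifts: Qd = 446 − 2(P + 28).
Solving gives Q = 266 with buyers paying $90 and sellers receiving $62 (the $28 wedge).
Burden on buyers: $20; on sellers: $8. (They sum to $28.)
The less price-elastic side of the market bears the larger share of a per-unit tax.

Buyers bear $20 per kilogram; sellers bear $8 per kilogram.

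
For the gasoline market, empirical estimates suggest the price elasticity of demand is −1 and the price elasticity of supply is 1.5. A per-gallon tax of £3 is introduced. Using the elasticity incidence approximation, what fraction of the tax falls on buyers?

Incidence ratio: buyers' share ≈ εs / (εs + |εd|) = 1.5 / (1.5 + 1) = 0.6.
Supply is the more elastic side, so buyers bear the larger share.

Buyers' share ≈ 0.6.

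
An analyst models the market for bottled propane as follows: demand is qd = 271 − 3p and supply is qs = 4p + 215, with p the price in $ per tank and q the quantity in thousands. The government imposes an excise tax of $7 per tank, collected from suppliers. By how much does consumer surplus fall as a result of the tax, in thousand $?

Consumer surplus falls by $964 thousand.

Without the tax, 271 − 3p = 4p + 215 gives 7p = 56, so p* = $8 and q* = 247.
With the tax collected from suppliers, supply shifts: qs = 4(p − 7) + 215.
Solving gives q = 235 with buyers paying $12 and suppliers receiving $5 (the $7 wedge).
ΔCS is the trapezoid between Q = 235 and Q = 247 of height $4: ½ · (247 + 235) · 4 = $964.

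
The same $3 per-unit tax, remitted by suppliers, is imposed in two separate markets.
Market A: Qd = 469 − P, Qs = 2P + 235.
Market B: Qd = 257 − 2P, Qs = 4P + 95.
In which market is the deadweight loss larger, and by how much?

Market A: pre-tax P* = $78, Q* = 391; post-tax Q = 389; deadweight loss = $3.
Market B: pre-tax P* = $27, Q* = 203; post-tax Q = 199; deadweight loss = $6.
Difference: $3 vs $6 → market B is larger by $3.

Market B, by $3.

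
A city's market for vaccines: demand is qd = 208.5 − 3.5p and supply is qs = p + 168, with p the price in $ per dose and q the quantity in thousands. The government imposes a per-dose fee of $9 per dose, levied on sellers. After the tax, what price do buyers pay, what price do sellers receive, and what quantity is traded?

Buyers pay $11; sellers receive $2; quantity = 170.

Without the tax, 208.5 − 3.5p = p + 168 gives 4.5p = 40.5, so p* = $9 and q* = 177.
With the tax collected from sellers, supply shifts: qs = (p − 9) + 168.
New equilibrium: buyers pay $11, sellers receive $2, q = 170. (Wedge: pb − ps = 9.)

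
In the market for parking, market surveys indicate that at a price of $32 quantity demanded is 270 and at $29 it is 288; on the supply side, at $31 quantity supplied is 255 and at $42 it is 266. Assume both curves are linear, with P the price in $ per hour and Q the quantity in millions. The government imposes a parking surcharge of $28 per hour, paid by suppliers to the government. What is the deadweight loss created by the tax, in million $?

Deadweight loss = $336 million.

Demand slope: (288 − 270)/(29 − 32) = -6, so Qd = 462 − 6P.
Supply slope: (266 − 255)/(42 − 31) = 1, so Qs = P + 224.
Before the tax: set 462 − 6P = P + 224 → P* = $34, Q* = 258.
With the tax collected from suppliers, supply shifts: Qs = (P − 28) + 224.
Solving gives Q = 234 with buyers paying $38 and suppliers receiving $10 (the $28 wedge).
Quantity falls by |ΔQ| = |258 − 234| = 24.
DWL = ½ · t · |ΔQ| = ½ · 28 · 24 = $336.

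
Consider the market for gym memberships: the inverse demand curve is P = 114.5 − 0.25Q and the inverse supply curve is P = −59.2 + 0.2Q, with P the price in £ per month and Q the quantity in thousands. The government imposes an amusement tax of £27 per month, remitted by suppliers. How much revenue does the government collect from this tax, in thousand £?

Tax revenue = £8802 thousand.

Inverting to Q(P) form: Qd = 458 − 4P; Qs = 5P + 296.
Before the tax: set 458 − 4P = 5P + 296 → P* = £18, Q* = 386.
With the tax collected from suppliers, supply shifts: Qs = 5(P − 27) + 296.
New equilibrium: buyers pay £33, suppliers receive £6, Q = 326. (Wedge: Pb − Ps = 27.)
Revenue = t · Q = 27 · 326 = £8802.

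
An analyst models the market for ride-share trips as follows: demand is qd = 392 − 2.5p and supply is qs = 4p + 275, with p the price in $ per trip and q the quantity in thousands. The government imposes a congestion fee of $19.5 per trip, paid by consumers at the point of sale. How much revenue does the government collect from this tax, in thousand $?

Before the tax: set 392 − 2.5p = 4p + 275 → p* = $18, q* = 347.
With the tax collected from consumers, demand (in seller-price terms) shifts: qd = 392 − 2.5(p + 19.5).
New equilibrium: consumers pay $30, sellers receive $10.5, q = 317. (Wedge: pb − ps = 19.5.)
Revenue = t · Q = 19.5 · 317 = $6181.5.

Tax revenue = $6181.5 thousand.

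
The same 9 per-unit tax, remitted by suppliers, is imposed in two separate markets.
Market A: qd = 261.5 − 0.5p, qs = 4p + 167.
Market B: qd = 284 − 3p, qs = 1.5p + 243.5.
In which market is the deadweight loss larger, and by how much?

Market B, by 22.5.

Market A: pre-tax p* = 21, q* = 251; post-tax q = 247; deadweight loss = 18.
Market B: pre-tax p* = 9, q* = 257; post-tax q = 248; deadweight loss = 40.5.
Difference: 18 vs 40.5 → market B is larger by 22.5.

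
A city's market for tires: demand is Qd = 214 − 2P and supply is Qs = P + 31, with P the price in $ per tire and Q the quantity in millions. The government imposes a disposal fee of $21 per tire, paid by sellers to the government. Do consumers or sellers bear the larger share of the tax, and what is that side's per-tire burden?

Without the tax, 214 − 2P = P + 31 gives 3P = 183, so P* = $61 and Q* = 92.
With the tax collected from sellers, supply shifts: Qs = (P − 21) + 31.
Solving gives Q = 78 with consumers paying $68 and sellers receiving $47 (the $21 wedge).
Per-tire burden: consumers $7, sellers $14.
Sellers take the larger share because supply is less price-elastic here (demand slope 2 vs supply slope 1).
The less price-elastic side of the market bears the larger share of a per-unit tax.

Sellers bear the larger share: $14 per tire.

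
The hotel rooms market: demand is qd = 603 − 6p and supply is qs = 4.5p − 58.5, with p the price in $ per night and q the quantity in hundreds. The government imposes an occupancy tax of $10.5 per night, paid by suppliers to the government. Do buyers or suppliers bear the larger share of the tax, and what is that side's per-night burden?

Suppliers bear the larger share: $6 per night.

Before the tax: set 603 − 6p = 4.5p − 58.5 → p* = $63, q* = 225.
With the tax collected from suppliers, supply shifts: qs = 4.5(p − 10.5) − 58.5.
Solving gives q = 198 with buyers paying $67.5 and suppliers receiving $57 (the $10.5 wedge).
Per-night burden: buyers $4.5, suppliers $6.
Suppliers take the larger share because supply is less price-elastic here (demand slope 6 vs supply slope 4.5).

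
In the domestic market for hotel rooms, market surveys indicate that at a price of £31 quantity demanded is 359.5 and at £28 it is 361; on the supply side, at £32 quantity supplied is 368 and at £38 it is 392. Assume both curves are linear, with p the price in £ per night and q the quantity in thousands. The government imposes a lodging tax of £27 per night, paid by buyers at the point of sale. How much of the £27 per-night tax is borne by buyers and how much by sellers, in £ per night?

Buyers bear £24 per night; sellers bear £3 per night.

Demand slope: (361 − 359.5)/(28 − 31) = -0.5, so qd = 375 − 0.5p.
Supply slope: (392 − 368)/(38 − 32) = 4, so qs = 4p + 240.
Before the tax: set 375 − 0.5p = 4p + 240 → p* = £30, q* = 360.
With the tax collected from buyers, demand (in seller-price terms) shifts: qd = 375 − 0.5(p + 27).
New equilibrium: buyers pay £54, sellers receive £27, q = 348. (Wedge: pb − ps = 27.)
Burden on buyers: £24; on sellers: £3. (They sum to £27.)
The less price-elastic side of the market bears the larger share of a per-unit tax.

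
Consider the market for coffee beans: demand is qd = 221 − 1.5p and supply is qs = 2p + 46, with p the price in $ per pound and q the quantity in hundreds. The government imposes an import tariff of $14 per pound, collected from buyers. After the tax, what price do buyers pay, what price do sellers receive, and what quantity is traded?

Without the tax, 221 − 1.5p = 2p + 46 gives 3.5p = 175, so p* = $50 and q* = 146.
With the tax collected from buyers, demand (in seller-price terms) shifts: qd = 221 − 1.5(p + 14).
Solving gives q = 134 with buyers paying $58 and sellers receiving $44 (the $14 wedge).

Buyers pay $58; sellers receive $44; quantity = 134.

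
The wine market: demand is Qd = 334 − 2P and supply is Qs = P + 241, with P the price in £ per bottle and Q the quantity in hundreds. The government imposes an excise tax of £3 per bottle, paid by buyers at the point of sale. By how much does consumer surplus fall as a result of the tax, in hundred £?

Consumer surplus falls by £271 hundred.

Without the tax, 334 − 2P = P + 241 gives 3P = 93, so P* = £31 and Q* = 272.
With the tax collected from buyers, demand (in seller-price terms) shifts: Qd = 334 − 2(P + 3).
New equilibrium: buyers pay £32, suppliers receive £29, Q = 270. (Wedge: Pb − Ps = 3.)
ΔCS is the trapezoid between Q = 270 and Q = 272 of height £1: ½ · (272 + 270) · 1 = £271.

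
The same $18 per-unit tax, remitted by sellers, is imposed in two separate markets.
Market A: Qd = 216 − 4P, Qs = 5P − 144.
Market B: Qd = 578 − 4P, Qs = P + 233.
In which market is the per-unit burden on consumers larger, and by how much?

Market A: pre-tax P* = $40, Q* = 56; post-tax Q = 16; per-unit burden on consumers = $10.
Market B: pre-tax P* = $69, Q* = 302; post-tax Q = 287.6; per-unit burden on consumers = $3.6.
Difference: $10 vs $3.6 → market A is larger by $6.4.

Market A, by $6.4.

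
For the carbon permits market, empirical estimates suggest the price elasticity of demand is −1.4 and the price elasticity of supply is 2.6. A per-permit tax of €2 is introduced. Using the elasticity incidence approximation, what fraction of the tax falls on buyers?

Incidence ratio: buyers' share ≈ εs / (εs + |εd|) = 2.6 / (2.6 + 1.4) = 0.65.
Supply is the more elastic side, so buyers bear the larger share.

Buyers' share ≈ 0.65.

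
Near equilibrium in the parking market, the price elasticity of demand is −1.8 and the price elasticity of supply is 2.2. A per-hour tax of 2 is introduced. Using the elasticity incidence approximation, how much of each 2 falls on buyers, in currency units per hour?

Incidence ratio: buyers' share ≈ εs / (εs + |εd|) = 2.2 / (2.2 + 1.8) = 0.55.
So buyers bear ≈ 0.55 × 2 = 1.1; producers bear 0.9.

Buyers bear ≈ 1.1 per hour.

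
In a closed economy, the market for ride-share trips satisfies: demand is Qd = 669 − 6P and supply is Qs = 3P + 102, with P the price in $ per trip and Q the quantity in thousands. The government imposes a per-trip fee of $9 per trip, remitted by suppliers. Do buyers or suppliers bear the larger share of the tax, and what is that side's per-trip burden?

Suppliers bear the larger share: $6 per trip.

Before the tax: set 669 − 6P = 3P + 102 → P* = $63, Q* = 291.
With the tax collected from suppliers, supply shifts: Qs = 3(P − 9) + 102.
Solving gives Q = 273 with buyers paying $66 and suppliers receiving $57 (the $9 wedge).
Per-trip burden: buyers $3, suppliers $6.
Suppliers take the larger share because supply is less price-elastic here (demand slope 6 vs supply slope 3).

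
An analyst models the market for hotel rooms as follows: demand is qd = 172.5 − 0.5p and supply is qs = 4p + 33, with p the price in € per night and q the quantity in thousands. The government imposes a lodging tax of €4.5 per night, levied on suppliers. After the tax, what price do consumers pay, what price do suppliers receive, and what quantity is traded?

Consumers pay €35; suppliers receive €30.5; quantity = 155.

Before the tax: set 172.5 − 0.5p = 4p + 33 → p* = €31, q* = 157.
With the tax collected from suppliers, supply shifts: qs = 4(p − 4.5) + 33.
New equilibrium: consumers pay €35, suppliers receive €30.5, q = 155. (Wedge: pb − ps = 4.5.)
The less price-elastic side of the market bears the larger share of a per-unit tax.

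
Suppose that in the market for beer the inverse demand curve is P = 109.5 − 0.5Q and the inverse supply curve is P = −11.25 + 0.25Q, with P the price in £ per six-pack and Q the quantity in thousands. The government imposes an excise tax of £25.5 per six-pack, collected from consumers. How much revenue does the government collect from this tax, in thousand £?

Inverting to Q(P) form: Qd = 219 − 2P; Qs = 4P + 45.
Before the tax: set 219 − 2P = 4P + 45 → P* = £29, Q* = 161.
With the tax collected from consumers, demand (in seller-price terms) shifts: Qd = 219 − 2(P + 25.5).
New equilibrium: consumers pay £46, suppliers receive £20.5, Q = 127. (Wedge: Pb − Ps = 25.5.)
Revenue = t · Q = 25.5 · 127 = £3238.5.

Tax revenue = £3238.5 thousand.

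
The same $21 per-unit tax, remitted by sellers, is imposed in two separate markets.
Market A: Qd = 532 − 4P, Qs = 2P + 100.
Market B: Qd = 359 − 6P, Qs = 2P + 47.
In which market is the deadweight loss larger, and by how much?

Market A: pre-tax P* = $72, Q* = 244; post-tax Q = 216; deadweight loss = $294.
Market B: pre-tax P* = $39, Q* = 125; post-tax Q = 93.5; deadweight loss = $330.75.
Difference: $294 vs $330.75 → market B is larger by $36.75.

Market B, by $36.75.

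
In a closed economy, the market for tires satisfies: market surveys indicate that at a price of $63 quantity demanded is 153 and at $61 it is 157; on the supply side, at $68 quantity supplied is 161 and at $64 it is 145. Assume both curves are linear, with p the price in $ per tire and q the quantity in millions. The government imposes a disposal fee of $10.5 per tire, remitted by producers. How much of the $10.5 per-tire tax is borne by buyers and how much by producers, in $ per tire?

Buyers bear $7 per tire; producers bear $3.5 per tire.

Demand slope: (157 − 153)/(61 − 63) = -2, so qd = 279 − 2p.
Supply slope: (145 − 161)/(64 − 68) = 4, so qs = 4p − 111.
Before the tax: set 279 − 2p = 4p − 111 → p* = $65, q* = 149.
With the tax collected from producers, supply shifts: qs = 4(p − 10.5) − 111.
New equilibrium: buyers pay $72, producers receive $61.5, q = 135. (Wedge: pb − ps = 10.5.)
Burden on buyers: $7; on producers: $3.5. (They sum to $10.5.)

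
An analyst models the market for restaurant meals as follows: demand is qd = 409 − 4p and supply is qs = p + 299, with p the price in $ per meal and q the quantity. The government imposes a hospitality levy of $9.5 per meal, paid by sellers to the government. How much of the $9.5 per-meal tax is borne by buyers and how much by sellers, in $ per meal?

Buyers bear $1.9 per meal; sellers bear $7.6 per meal.

Before the tax: set 409 − 4p = p + 299 → p* = $22, q* = 321.
With the tax collected from sellers, supply shifts: qs = (p − 9.5) + 299.
New equilibrium: buyers pay $23.9, sellers receive $14.4, q = 313.4. (Wedge: pb − ps = 9.5.)
Burden on buyers: $1.9; on sellers: $7.6. (They sum to $9.5.)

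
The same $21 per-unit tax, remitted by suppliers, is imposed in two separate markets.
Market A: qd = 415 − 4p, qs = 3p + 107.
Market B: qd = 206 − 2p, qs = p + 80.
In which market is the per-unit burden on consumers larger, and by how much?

Market A, by $2.

Market A: pre-tax p* = $44, q* = 239; post-tax q = 203; per-unit burden on consumers = $9.
Market B: pre-tax p* = $42, q* = 122; post-tax q = 108; per-unit burden on consumers = $7.
Difference: $9 vs $7 → market A is larger by $2.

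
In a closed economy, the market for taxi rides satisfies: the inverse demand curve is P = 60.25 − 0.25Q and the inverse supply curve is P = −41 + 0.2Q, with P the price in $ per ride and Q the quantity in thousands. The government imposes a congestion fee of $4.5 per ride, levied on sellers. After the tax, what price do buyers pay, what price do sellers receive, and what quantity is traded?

Rewrite in direct form: Qd = 241 − 4P and Qs = 5P + 205.
Without the tax, 241 − 4P = 5P + 205 gives 9P = 36, so P* = $4 and Q* = 225.
With the tax collected from sellers, supply shifts: Qs = 5(P − 4.5) + 205.
New equilibrium: buyers pay $6.5, sellers receive $2, Q = 215. (Wedge: Pb − Ps = 4.5.)

Buyers pay $6.5; sellers receive $2; quantity = 215.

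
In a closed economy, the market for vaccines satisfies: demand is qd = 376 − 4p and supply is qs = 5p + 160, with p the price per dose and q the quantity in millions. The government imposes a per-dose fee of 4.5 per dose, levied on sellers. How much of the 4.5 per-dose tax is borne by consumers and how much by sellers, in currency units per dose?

Consumers bear 2.5 per dose; sellers bear 2 per dose.

Before the tax: set 376 − 4p = 5p + 160 → p* = 24, q* = 280.
With the tax collected from sellers, supply shifts: qs = 5(p − 4.5) + 160.
New equilibrium: consumers pay 26.5, sellers receive 22, q = 270. (Wedge: pb − ps = 4.5.)
Burden on consumers: 2.5; on sellers: 2. (They sum to 4.5.)
The less price-elastic side of the market bears the larger share of a per-unit tax.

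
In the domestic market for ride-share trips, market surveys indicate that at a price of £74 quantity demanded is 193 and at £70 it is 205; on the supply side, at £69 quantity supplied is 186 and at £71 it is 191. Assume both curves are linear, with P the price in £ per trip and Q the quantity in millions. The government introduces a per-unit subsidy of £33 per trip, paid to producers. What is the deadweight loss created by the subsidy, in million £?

Deadweight loss = £742.5 million.

Demand slope: (205 − 193)/(70 − 74) = -3, so Qd = 415 − 3P.
Supply slope: (191 − 186)/(71 − 69) = 2.5, so Qs = 2.5P + 13.5.
Before the subsidy: set 415 − 3P = 2.5P + 13.5 → P* = £73, Q* = 196.
With a per-unit subsidy paid to producers, each receives P + 33 per unit sold, so supply becomes Qs = 2.5(P + 33) + 13.5.
New equilibrium: buyers pay £58, producers receive £91, Q = 241. (Wedge: Pb − Ps = −33.)
Quantity rises by |ΔQ| = |196 − 241| = 45.
DWL = ½ · t · |ΔQ| = ½ · 33 · 45 = £742.5.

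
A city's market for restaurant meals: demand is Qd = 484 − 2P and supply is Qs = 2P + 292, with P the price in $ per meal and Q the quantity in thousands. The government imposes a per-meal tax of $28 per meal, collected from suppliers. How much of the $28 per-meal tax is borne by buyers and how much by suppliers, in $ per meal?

Buyers bear $14 per meal; suppliers bear $14 per meal.

Without the tax, 484 − 2P = 2P + 292 gives 4P = 192, so P* = $48 and Q* = 388.
With the tax collected from suppliers, supply shifts: Qs = 2(P − 28) + 292.
Solving gives Q = 360 with buyers paying $62 and suppliers receiving $34 (the $28 wedge).
Burden on buyers: $14; on suppliers: $14. (They sum to $28.)
The less price-elastic side of the market bears the larger share of a per-unit tax.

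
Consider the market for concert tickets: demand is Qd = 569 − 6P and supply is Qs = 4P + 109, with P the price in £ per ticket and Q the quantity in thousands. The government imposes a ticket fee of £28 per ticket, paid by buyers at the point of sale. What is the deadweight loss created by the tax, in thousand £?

Before the tax: set 569 − 6P = 4P + 109 → P* = £46, Q* = 293.
With the tax collected from buyers, demand (in seller-price terms) shifts: Qd = 569 − 6(P + 28).
New equilibrium: buyers pay £57.2, sellers receive £29.2, Q = 225.8. (Wedge: Pb − Ps = 28.)
Quantity falls by |ΔQ| = |293 − 225.8| = 67.2.
DWL = ½ · t · |ΔQ| = ½ · 28 · 67.2 = £940.8.

Deadweight loss = £940.8 thousand.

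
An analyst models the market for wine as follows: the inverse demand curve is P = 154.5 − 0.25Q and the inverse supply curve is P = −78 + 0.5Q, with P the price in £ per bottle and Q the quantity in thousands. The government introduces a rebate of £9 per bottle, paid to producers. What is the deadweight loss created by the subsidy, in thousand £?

Inverting to Q(P) form: Qd = 618 − 4P; Qs = 2P + 156.
Without the subsidy, 618 − 4P = 2P + 156 gives 6P = 462, so P* = £77 and Q* = 310.
With a per-unit subsidy paid to producers, each receives P + 9 per unit sold, so supply becomes Qs = 2(P + 9) + 156.
New equilibrium: consumers pay £74, producers receive £83, Q = 322. (Wedge: Pb − Ps = −9.)
Quantity rises by |ΔQ| = |310 − 322| = 12.
DWL = ½ · t · |ΔQ| = ½ · 9 · 12 = £54.

Deadweight loss = £54 thousand.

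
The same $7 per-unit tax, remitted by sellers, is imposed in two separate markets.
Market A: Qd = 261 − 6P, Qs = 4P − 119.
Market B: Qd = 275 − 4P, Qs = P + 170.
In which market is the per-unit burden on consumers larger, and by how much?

Market A, by $1.4.

Market A: pre-tax P* = $38, Q* = 33; post-tax Q = 16.2; per-unit burden on consumers = $2.8.
Market B: pre-tax P* = $21, Q* = 191; post-tax Q = 185.4; per-unit burden on consumers = $1.4.
Difference: $2.8 vs $1.4 → market A is larger by $1.4.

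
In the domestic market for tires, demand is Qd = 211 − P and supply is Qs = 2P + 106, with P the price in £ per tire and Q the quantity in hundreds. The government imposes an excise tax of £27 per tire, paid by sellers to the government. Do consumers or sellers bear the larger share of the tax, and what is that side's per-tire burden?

Before the tax: set 211 − P = 2P + 106 → P* = £35, Q* = 176.
With the tax collected from sellers, supply shifts: Qs = 2(P − 27) + 106.
New equilibrium: consumers pay £53, sellers receive £26, Q = 158. (Wedge: Pb − Ps = 27.)
Per-tire burden: consumers £18, sellers £9.
Consumers take the larger share because demand is less price-elastic here (demand slope 1 vs supply slope 2).
The less price-elastic side of the market bears the larger share of a per-unit tax.

Consumers bear the larger share: £18 per tire.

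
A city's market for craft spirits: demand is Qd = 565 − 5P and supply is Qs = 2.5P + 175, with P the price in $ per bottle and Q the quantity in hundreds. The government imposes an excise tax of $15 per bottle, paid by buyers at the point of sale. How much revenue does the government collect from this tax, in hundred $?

Before the tax: set 565 − 5P = 2.5P + 175 → P* = $52, Q* = 305.
With the tax collected from buyers, demand (in seller-price terms) shifts: Qd = 565 − 5(P + 15).
New equilibrium: buyers pay $57, sellers receive $42, Q = 280. (Wedge: Pb − Ps = 15.)
Revenue = t · Q = 15 · 280 = $4200.

Tax revenue = $4200 hundred.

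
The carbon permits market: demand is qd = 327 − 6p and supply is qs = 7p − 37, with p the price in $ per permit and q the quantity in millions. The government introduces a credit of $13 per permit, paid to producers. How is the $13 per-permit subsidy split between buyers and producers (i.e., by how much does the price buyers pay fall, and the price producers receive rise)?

Buyers gain $7 per permit; producers gain $6 per permit.

Without the subsidy, 327 − 6p = 7p − 37 gives 13p = 364, so p* = $28 and q* = 159.
With a per-unit subsidy paid to producers, each receives p + 13 per unit sold, so supply becomes qs = 7(p + 13) − 37.
Solving gives q = 201 with buyers paying $21 and producers receiving $34 (the $13 wedge).
Gain to buyers: $7; to producers: $6. (They sum to $13.)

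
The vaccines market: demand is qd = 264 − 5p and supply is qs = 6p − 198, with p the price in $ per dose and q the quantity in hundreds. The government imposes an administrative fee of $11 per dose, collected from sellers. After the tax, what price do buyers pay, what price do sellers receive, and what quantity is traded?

Buyers pay $48; sellers receive $37; quantity = 24.

Before the tax: set 264 − 5p = 6p − 198 → p* = $42, q* = 54.
With the tax collected from sellers, supply shifts: qs = 6(p − 11) − 198.
Solving gives q = 24 with buyers paying $48 and sellers receiving $37 (the $11 wedge).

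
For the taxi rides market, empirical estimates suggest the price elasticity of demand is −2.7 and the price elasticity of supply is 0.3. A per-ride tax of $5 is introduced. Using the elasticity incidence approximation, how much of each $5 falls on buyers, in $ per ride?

Incidence ratio: buyers' share ≈ εs / (εs + |εd|) = 0.3 / (0.3 + 2.7) = 0.1.
So buyers bear ≈ 0.1 × $5 = $0.5; suppliers bear $4.5.

Buyers bear ≈ $0.5 per ride.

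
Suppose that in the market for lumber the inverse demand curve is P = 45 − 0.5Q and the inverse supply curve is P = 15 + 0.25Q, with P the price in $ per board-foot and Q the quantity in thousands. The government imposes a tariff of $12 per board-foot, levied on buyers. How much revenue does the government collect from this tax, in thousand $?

Tax revenue = $288 thousand.

Rewrite in direct form: Qd = 90 − 2P and Qs = 4P − 60.
Before the tax: set 90 − 2P = 4P − 60 → P* = $25, Q* = 40.
With the tax collected from buyers, demand (in seller-price terms) shifts: Qd = 90 − 2(P + 12).
New equilibrium: buyers pay $33, suppliers receive $21, Q = 24. (Wedge: Pb − Ps = 12.)
Revenue = t · Q = 12 · 24 = $288.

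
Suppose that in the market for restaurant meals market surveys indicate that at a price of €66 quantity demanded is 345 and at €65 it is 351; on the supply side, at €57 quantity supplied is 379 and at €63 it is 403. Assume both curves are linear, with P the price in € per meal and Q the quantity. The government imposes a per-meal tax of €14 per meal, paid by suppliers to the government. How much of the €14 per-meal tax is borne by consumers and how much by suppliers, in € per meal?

Consumers bear €5.6 per meal; suppliers bear €8.4 per meal.

Demand slope: (351 − 345)/(65 − 66) = -6, so Qd = 741 − 6P.
Supply slope: (403 − 379)/(63 − 57) = 4, so Qs = 4P + 151.
Before the tax: set 741 − 6P = 4P + 151 → P* = €59, Q* = 387.
With the tax collected from suppliers, supply shifts: Qs = 4(P − 14) + 151.
New equilibrium: consumers pay €64.6, suppliers receive €50.6, Q = 353.4. (Wedge: Pb − Ps = 14.)
Burden on consumers: €5.6; on suppliers: €8.4. (They sum to €14.)
The less price-elastic side of the market bears the larger share of a per-unit tax.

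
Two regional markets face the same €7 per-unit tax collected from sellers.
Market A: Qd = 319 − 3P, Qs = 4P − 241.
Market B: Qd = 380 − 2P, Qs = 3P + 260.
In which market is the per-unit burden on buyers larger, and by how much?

Market B, by €0.2.

Market A: pre-tax P* = €80, Q* = 79; post-tax Q = 67; per-unit burden on buyers = €4.
Market B: pre-tax P* = €24, Q* = 332; post-tax Q = 323.6; per-unit burden on buyers = €4.2.
Difference: €4 vs €4.2 → market B is larger by €0.2.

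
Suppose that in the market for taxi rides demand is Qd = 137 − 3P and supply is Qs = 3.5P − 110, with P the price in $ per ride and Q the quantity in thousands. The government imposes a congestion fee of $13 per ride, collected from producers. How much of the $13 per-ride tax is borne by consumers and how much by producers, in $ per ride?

Without the tax, 137 − 3P = 3.5P − 110 gives 6.5P = 247, so P* = $38 and Q* = 23.
With the tax collected from producers, supply shifts: Qs = 3.5(P − 13) − 110.
Solving gives Q = 2 with consumers paying $45 and producers receiving $32 (the $13 wedge).
Burden on consumers: $7; on producers: $6. (They sum to $13.)
The less price-elastic side of the market bears the larger share of a per-unit tax.

Consumers bear $7 per ride; producers bear $6 per ride.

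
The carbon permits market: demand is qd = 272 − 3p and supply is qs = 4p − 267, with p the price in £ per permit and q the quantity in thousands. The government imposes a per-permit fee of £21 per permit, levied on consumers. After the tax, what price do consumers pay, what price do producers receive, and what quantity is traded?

Before the tax: set 272 − 3p = 4p − 267 → p* = £77, q* = 41.
With the tax collected from consumers, demand (in seller-price terms) shifts: qd = 272 − 3(p + 21).
New equilibrium: consumers pay £89, producers receive £68, q = 5. (Wedge: pb − ps = 21.)
The less price-elastic side of the market bears the larger share of a per-unit tax.

Consumers pay £89; producers receive £68; quantity = 5.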